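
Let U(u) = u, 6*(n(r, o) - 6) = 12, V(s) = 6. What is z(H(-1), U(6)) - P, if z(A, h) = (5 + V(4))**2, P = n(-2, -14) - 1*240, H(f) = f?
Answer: 353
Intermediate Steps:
n(r, o) = 8 (n(r, o) = 6 + (1/6)*12 = 6 + 2 = 8)
P = -232 (P = 8 - 1*240 = 8 - 240 = -232)
z(A, h) = 121 (z(A, h) = (5 + 6)**2 = 11**2 = 121)
z(H(-1), U(6)) - P = 121 - 1*(-232) = 121 + 232 = 353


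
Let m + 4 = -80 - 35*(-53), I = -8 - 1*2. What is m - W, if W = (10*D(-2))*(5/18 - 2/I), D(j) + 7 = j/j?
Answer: 5399/3 ≈ 1799.7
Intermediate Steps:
D(j) = -6 (D(j) = -7 + j/j = -7 + 1 = -6)
I = -10 (I = -8 - 2 = -10)
W = -86/3 (W = (10*(-6))*(5/18 - 2/(-10)) = -60*(5*(1/18) - 2*(-⅒)) = -60*(5/18 + ⅕) = -60*43/90 = -86/3 ≈ -28.667)
m = 1771 (m = -4 + (-80 - 35*(-53)) = -4 + (-80 + 1855) = -4 + 1775 = 1771)
m - W = 1771 - 1*(-86/3) = 1771 + 86/3 = 5399/3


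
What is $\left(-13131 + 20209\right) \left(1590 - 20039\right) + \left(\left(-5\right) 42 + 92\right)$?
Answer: $-130582140$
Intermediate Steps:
$\left(-13131 + 20209\right) \left(1590 - 20039\right) + \left(\left(-5\right) 42 + 92\right) = 7078 \left(-18449\right) + \left(-210 + 92\right) = -130582022 - 118 = -130582140$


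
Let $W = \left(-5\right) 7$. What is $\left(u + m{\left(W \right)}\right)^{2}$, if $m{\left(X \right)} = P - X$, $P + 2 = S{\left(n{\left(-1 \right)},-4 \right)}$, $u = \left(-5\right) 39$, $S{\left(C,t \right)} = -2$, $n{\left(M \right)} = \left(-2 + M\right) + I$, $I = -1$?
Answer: $26896$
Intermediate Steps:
$n{\left(M \right)} = -3 + M$ ($n{\left(M \right)} = \left(-2 + M\right) - 1 = -3 + M$)
$u = -195$
$P = -4$ ($P = -2 - 2 = -4$)
$W = -35$
$m{\left(X \right)} = -4 - X$
$\left(u + m{\left(W \right)}\right)^{2} = \left(-195 - -31\right)^{2} = \left(-195 + \left(-4 + 35\right)\right)^{2} = \left(-195 + 31\right)^{2} = \left(-164\right)^{2} = 26896$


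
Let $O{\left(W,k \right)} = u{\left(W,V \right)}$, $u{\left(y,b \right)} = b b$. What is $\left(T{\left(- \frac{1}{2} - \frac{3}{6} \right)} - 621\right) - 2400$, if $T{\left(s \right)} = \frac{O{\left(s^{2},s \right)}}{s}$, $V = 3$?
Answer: $-3030$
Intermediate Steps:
$u{\left(y,b \right)} = b^{2}$
$O{\left(W,k \right)} = 9$ ($O{\left(W,k \right)} = 3^{2} = 9$)
$T{\left(s \right)} = \frac{9}{s}$
$\left(T{\left(- \frac{1}{2} - \frac{3}{6} \right)} - 621\right) - 2400 = \left(\frac{9}{- \frac{1}{2} - \frac{3}{6}} - 621\right) - 2400 = \left(\frac{9}{\left(-1\right) \frac{1}{2} - \frac{1}{2}} - 621\right) - 2400 = \left(\frac{9}{- \frac{1}{2} - \frac{1}{2}} - 621\right) - 2400 = \left(\frac{9}{-1} - 621\right) - 2400 = \left(9 \left(-1\right) - 621\right) - 2400 = \left(-9 - 621\right) - 2400 = -630 - 2400 = -3030$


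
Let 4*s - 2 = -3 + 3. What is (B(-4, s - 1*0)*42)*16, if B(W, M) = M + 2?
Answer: 1680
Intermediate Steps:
s = ½ (s = ½ + (-3 + 3)/4 = ½ + (¼)*0 = ½ + 0 = ½ ≈ 0.50000)
B(W, M) = 2 + M
(B(-4, s - 1*0)*42)*16 = ((2 + (½ - 1*0))*42)*16 = ((2 + (½ + 0))*42)*16 = ((2 + ½)*42)*16 = ((5/2)*42)*16 = 105*16 = 1680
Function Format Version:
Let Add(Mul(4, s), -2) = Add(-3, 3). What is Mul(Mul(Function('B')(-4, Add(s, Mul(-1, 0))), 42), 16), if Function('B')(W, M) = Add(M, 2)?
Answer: 1680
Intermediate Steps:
s = Rational(1, 2) (s = Add(Rational(1, 2), Mul(Rational(1, 4), Add(-3, 3))) = Add(Rational(1, 2), Mul(Rational(1, 4), 0)) = Add(Rational(1, 2), 0) = Rational(1, 2) ≈ 0.50000)
Function('B')(W, M) = Add(2, M)
Mul(Mul(Function('B')(-4, Add(s, Mul(-1, 0))), 42), 16) = Mul(Mul(Add(2, Add(Rational(1, 2), Mul(-1, 0))), 42), 16) = Mul(Mul(Add(2, Add(Rational(1, 2), 0)), 42), 16) = Mul(Mul(Add(2, Rational(1, 2)), 42), 16) = Mul(Mul(Rational(5, 2), 42), 16) = Mul(105, 16) = 1680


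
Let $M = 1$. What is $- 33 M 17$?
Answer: $-561$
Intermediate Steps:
$- 33 M 17 = \left(-33\right) 1 \cdot 17 = \left(-33\right) 17 = -561$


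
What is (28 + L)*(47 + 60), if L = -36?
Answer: -856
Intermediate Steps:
(28 + L)*(47 + 60) = (28 - 36)*(47 + 60) = -8*107 = -856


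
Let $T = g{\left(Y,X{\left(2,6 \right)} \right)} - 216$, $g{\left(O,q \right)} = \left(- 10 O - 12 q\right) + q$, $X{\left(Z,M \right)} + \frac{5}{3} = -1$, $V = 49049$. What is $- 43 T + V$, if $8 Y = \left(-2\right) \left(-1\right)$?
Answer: $\frac{343099}{6} \approx 57183.0$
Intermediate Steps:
$Y = \frac{1}{4}$ ($Y = \frac{\left(-2\right) \left(-1\right)}{8} = \frac{1}{8} \cdot 2 = \frac{1}{4} \approx 0.25$)
$X{\left(Z,M \right)} = - \frac{8}{3}$ ($X{\left(Z,M \right)} = - \frac{5}{3} - 1 = - \frac{8}{3}$)
$g{\left(O,q \right)} = - 11 q - 10 O$ ($g{\left(O,q \right)} = \left(- 12 q - 10 O\right) + q = - 11 q - 10 O$)
$T = - \frac{1135}{6}$ ($T = \left(\left(-11\right) \left(- \frac{8}{3}\right) - \frac{5}{2}\right) - 216 = \left(\frac{88}{3} - \frac{5}{2}\right) - 216 = \frac{161}{6} - 216 = - \frac{1135}{6} \approx -189.17$)
$- 43 T + V = \left(-43\right) \left(- \frac{1135}{6}\right) + 49049 = \frac{48805}{6} + 49049 = \frac{343099}{6}$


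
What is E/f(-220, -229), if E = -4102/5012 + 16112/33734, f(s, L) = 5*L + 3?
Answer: 2057983/6895836812 ≈ 0.00029844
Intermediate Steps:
f(s, L) = 3 + 5*L
E = -2057983/6038386 (E = -4102*1/5012 + 16112*(1/33734) = -293/358 + 8056/16867 = -2057983/6038386 ≈ -0.34082)
E/f(-220, -229) = -2057983/(6038386*(3 + 5*(-229))) = -2057983/(6038386*(3 - 1145)) = -2057983/6038386/(-1142) = -2057983/6038386*(-1/1142) = 2057983/6895836812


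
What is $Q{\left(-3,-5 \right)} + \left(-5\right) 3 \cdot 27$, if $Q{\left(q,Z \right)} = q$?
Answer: $-408$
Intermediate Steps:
$Q{\left(-3,-5 \right)} + \left(-5\right) 3 \cdot 27 = -3 + \left(-5\right) 3 \cdot 27 = -3 - 405 = -408$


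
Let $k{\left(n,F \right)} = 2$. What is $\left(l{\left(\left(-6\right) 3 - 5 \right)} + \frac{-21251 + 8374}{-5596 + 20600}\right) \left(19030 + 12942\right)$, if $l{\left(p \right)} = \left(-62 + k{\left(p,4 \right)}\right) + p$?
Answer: $- \frac{10056864537}{3751} \approx -2.6811 \cdot 10^{6}$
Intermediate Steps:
$l{\left(p \right)} = -60 + p$ ($l{\left(p \right)} = \left(-62 + 2\right) + p = -60 + p$)
$\left(l{\left(\left(-6\right) 3 - 5 \right)} + \frac{-21251 + 8374}{-5596 + 20600}\right) \left(19030 + 12942\right) = \left(\left(-60 - 23\right) + \frac{-21251 + 8374}{-5596 + 20600}\right) \left(19030 + 12942\right) = \left(\left(-60 - 23\right) - \frac{12877}{15004}\right) 31972 = \left(-83 - \frac{12877}{15004}\right) 31972 = \left(- \frac{1258209}{15004}\right) 31972 = - \frac{10056864537}{3751}$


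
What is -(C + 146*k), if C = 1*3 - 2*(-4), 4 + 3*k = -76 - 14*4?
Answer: 19823/3 ≈ 6607.7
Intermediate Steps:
k = -136/3 (k = -4/3 + (-76 - 14*4)/3 = -4/3 + (-76 - 1*56)/3 = -4/3 + (-76 - 56)/3 = -4/3 + (⅓)*(-132) = -4/3 - 44 = -136/3 ≈ -45.333)
C = 11 (C = 3 + 8 = 11)
-(C + 146*k) = -(11 + 146*(-136/3)) = -(11 - 19856/3) = -1*(-19823/3) = 19823/3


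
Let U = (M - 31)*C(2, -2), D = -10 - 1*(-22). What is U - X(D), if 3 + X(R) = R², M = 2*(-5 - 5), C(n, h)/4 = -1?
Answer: 63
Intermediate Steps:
C(n, h) = -4 (C(n, h) = 4*(-1) = -4)
M = -20 (M = 2*(-10) = -20)
D = 12 (D = -10 + 22 = 12)
X(R) = -3 + R²
U = 204 (U = (-20 - 31)*(-4) = -51*(-4) = 204)
U - X(D) = 204 - (-3 + 12²) = 204 - (-3 + 144) = 204 - 1*141 = 204 - 141 = 63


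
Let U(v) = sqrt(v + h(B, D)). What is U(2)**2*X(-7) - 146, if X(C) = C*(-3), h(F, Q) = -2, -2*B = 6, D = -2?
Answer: -146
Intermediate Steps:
B = -3 (B = -1/2*6 = -3)
U(v) = sqrt(-2 + v) (U(v) = sqrt(v - 2) = sqrt(-2 + v))
X(C) = -3*C
U(2)**2*X(-7) - 146 = (sqrt(-2 + 2))**2*(-3*(-7)) - 146 = (sqrt(0))**2*21 - 146 = 0**2*21 - 146 = 0*21 - 146 = 0 - 146 = -146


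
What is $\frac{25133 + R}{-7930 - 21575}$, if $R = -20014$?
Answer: $- \frac{5119}{29505} \approx -0.1735$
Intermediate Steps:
$\frac{25133 + R}{-7930 - 21575} = \frac{25133 - 20014}{-7930 - 21575} = \frac{5119}{-29505} = 5119 \left(- \frac{1}{29505}\right) = - \frac{5119}{29505}$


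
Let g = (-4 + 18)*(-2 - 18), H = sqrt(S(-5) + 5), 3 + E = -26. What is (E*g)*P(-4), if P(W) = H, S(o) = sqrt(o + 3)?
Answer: 8120*sqrt(5 + I*sqrt(2)) ≈ 18334.0 + 2542.9*I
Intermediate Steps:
E = -29 (E = -3 - 26 = -29)
S(o) = sqrt(3 + o)
H = sqrt(5 + I*sqrt(2)) (H = sqrt(sqrt(3 - 5) + 5) = sqrt(sqrt(-2) + 5) = sqrt(I*sqrt(2) + 5) = sqrt(5 + I*sqrt(2)) ≈ 2.2579 + 0.31317*I)
P(W) = sqrt(5 + I*sqrt(2))
g = -280 (g = 14*(-20) = -280)
(E*g)*P(-4) = (-29*(-280))*sqrt(5 + I*sqrt(2)) = 8120*sqrt(5 + I*sqrt(2))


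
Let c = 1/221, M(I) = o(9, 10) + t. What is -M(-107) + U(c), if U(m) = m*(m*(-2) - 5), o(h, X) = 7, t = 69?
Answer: -3713023/48841 ≈ -76.023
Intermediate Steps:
M(I) = 76 (M(I) = 7 + 69 = 76)
c = 1/221 ≈ 0.0045249
U(m) = m*(-5 - 2*m) (U(m) = m*(-2*m - 5) = m*(-5 - 2*m))
-M(-107) + U(c) = -1*76 - 1*1/221*(5 + 2*(1/221)) = -76 - 1*1/221*(5 + 2/221) = -76 - 1*1/221*1107/221 = -76 - 1107/48841 = -3713023/48841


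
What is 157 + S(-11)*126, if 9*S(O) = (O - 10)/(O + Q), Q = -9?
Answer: 1717/10 ≈ 171.70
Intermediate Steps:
S(O) = (-10 + O)/(9*(-9 + O)) (S(O) = ((O - 10)/(O - 9))/9 = ((-10 + O)/(-9 + O))/9 = (-10 + O)/(9*(-9 + O)))
157 + S(-11)*126 = 157 + ((-10 - 11)/(9*(-9 - 11)))*126 = 157 + ((⅑)*(-21)/(-20))*126 = 157 + ((⅑)*(-1/20)*(-21))*126 = 157 + (7/60)*126 = 157 + 147/10 = 1717/10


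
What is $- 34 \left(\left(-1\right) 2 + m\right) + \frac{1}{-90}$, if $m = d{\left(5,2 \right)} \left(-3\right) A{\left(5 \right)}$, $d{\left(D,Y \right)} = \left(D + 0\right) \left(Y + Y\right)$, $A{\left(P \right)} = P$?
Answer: $\frac{924119}{90} \approx 10268.0$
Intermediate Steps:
$d{\left(D,Y \right)} = 2 D Y$ ($d{\left(D,Y \right)} = D 2 Y = 2 D Y$)
$m = -300$ ($m = 2 \cdot 5 \cdot 2 \left(-3\right) 5 = 20 \left(-3\right) 5 = \left(-60\right) 5 = -300$)
$- 34 \left(\left(-1\right) 2 + m\right) + \frac{1}{-90} = - 34 \left(\left(-1\right) 2 - 300\right) + \frac{1}{-90} = - 34 \left(-2 - 300\right) - \frac{1}{90} = \left(-34\right) \left(-302\right) - \frac{1}{90} = 10268 - \frac{1}{90} = \frac{924119}{90}$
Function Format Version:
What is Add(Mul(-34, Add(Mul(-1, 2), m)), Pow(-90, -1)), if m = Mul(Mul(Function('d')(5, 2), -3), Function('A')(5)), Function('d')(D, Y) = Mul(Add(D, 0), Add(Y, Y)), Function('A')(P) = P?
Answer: Rational(924119, 90) ≈ 10268.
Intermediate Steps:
Function('d')(D, Y) = Mul(2, D, Y) (Function('d')(D, Y) = Mul(D, Mul(2, Y)) = Mul(2, D, Y))
m = -300 (m = Mul(Mul(Mul(2, 5, 2), -3), 5) = Mul(Mul(20, -3), 5) = Mul(-60, 5) = -300)
Add(Mul(-34, Add(Mul(-1, 2), m)), Pow(-90, -1)) = Add(Mul(-34, Add(Mul(-1, 2), -300)), Pow(-90, -1)) = Add(Mul(-34, Add(-2, -300)), Rational(-1, 90)) = Add(Mul(-34, -302), Rational(-1, 90)) = Add(10268, Rational(-1, 90)) = Rational(924119, 90)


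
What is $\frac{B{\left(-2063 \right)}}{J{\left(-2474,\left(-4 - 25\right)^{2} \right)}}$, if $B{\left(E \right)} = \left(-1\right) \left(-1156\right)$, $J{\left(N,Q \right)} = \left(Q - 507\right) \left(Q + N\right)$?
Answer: $- \frac{578}{272711} \approx -0.0021195$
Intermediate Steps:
$J{\left(N,Q \right)} = \left(-507 + Q\right) \left(N + Q\right)$
$B{\left(E \right)} = 1156$
$\frac{B{\left(-2063 \right)}}{J{\left(-2474,\left(-4 - 25\right)^{2} \right)}} = \frac{1156}{\left(\left(-4 - 25\right)^{2}\right)^{2} - -1254318 - 507 \left(-4 - 25\right)^{2} - 2474 \left(-4 - 25\right)^{2}} = \frac{1156}{\left(\left(-29\right)^{2}\right)^{2} + 1254318 - 507 \left(-29\right)^{2} - 2474 \left(-29\right)^{2}} = \frac{1156}{841^{2} + 1254318 - 426387 - 2080634} = \frac{1156}{707281 + 1254318 - 426387 - 2080634} = \frac{1156}{-545422} = 1156 \left(- \frac{1}{545422}\right) = - \frac{578}{272711}$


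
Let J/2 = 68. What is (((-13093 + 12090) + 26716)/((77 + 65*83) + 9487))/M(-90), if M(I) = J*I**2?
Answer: 2857/1830981600 ≈ 1.5604e-6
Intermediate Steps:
J = 136 (J = 2*68 = 136)
M(I) = 136*I**2
(((-13093 + 12090) + 26716)/((77 + 65*83) + 9487))/M(-90) = (((-13093 + 12090) + 26716)/((77 + 65*83) + 9487))/((136*(-90)**2)) = ((-1003 + 26716)/((77 + 5395) + 9487))/((136*8100)) = (25713/(5472 + 9487))/1101600 = (25713/14959)*(1/1101600) = 2857/1830981600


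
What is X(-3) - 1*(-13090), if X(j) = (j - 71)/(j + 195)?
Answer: 1256603/96 ≈ 13090.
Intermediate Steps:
X(j) = (-71 + j)/(195 + j)
X(-3) - 1*(-13090) = (-71 - 3)/(195 - 3) - 1*(-13090) = -74/192 + 13090 = (1/192)*(-74) + 13090 = -37/96 + 13090 = 1256603/96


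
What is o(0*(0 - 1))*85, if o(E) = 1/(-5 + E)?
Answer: -17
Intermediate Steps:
o(0*(0 - 1))*85 = 85/(-5 + 0*(0 - 1)) = 85/(-5 + 0*(-1)) = 85/(-5 + 0) = 85/(-5) = -⅕*85 = -17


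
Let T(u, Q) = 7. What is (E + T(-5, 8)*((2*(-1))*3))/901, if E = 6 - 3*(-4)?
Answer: -24/901 ≈ -0.026637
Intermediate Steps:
E = 18 (E = 6 + 12 = 18)
(E + T(-5, 8)*((2*(-1))*3))/901 = (18 + 7*((2*(-1))*3))/901 = (18 + 7*(-2*3))*(1/901) = (18 + 7*(-6))*(1/901) = (18 - 42)*(1/901) = -24*1/901 = -24/901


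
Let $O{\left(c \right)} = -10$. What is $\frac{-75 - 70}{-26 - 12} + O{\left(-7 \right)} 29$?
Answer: $- \frac{10875}{38} \approx -286.18$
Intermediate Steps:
$\frac{-75 - 70}{-26 - 12} + O{\left(-7 \right)} 29 = \frac{-75 - 70}{-26 - 12} - 290 = - \frac{145}{-38} - 290 = \left(-145\right) \left(- \frac{1}{38}\right) - 290 = \frac{145}{38} - 290 = - \frac{10875}{38}$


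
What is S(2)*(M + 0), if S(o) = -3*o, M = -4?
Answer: 24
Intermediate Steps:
S(2)*(M + 0) = (-3*2)*(-4 + 0) = -6*(-4) = 24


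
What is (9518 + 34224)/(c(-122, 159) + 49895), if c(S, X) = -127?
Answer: 21871/24884 ≈ 0.87892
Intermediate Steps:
(9518 + 34224)/(c(-122, 159) + 49895) = (9518 + 34224)/(-127 + 49895) = 43742/49768 = 43742*(1/49768) = 21871/24884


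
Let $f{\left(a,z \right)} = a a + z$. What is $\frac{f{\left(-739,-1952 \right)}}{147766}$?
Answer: $\frac{544169}{147766} \approx 3.6826$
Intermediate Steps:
$f{\left(a,z \right)} = z + a^{2}$ ($f{\left(a,z \right)} = a^{2} + z = z + a^{2}$)
$\frac{f{\left(-739,-1952 \right)}}{147766} = \frac{-1952 + \left(-739\right)^{2}}{147766} = \left(-1952 + 546121\right) \frac{1}{147766} = 544169 \cdot \frac{1}{147766} = \frac{544169}{147766}$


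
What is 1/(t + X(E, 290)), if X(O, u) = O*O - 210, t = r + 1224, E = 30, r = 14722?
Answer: 1/16636 ≈ 6.0111e-5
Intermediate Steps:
t = 15946 (t = 14722 + 1224 = 15946)
X(O, u) = -210 + O**2 (X(O, u) = O**2 - 210 = -210 + O**2)
1/(t + X(E, 290)) = 1/(15946 + (-210 + 30**2)) = 1/(15946 + (-210 + 900)) = 1/(15946 + 690) = 1/16636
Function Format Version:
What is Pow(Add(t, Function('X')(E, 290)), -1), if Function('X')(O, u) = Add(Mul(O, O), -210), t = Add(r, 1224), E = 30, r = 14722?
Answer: Rational(1, 16636) ≈ 6.0111e-5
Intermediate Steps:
t = 15946 (t = Add(14722, 1224) = 15946)
Function('X')(O, u) = Add(-210, Pow(O, 2)) (Function('X')(O, u) = Add(Pow(O, 2), -210) = Add(-210, Pow(O, 2)))
Pow(Add(t, Function('X')(E, 290)), -1) = Pow(Add(15946, Add(-210, Pow(30, 2))), -1) = Pow(Add(15946, Add(-210, 900)), -1) = Pow(Add(15946, 690), -1) = Pow(16636, -1) = Rational(1, 16636)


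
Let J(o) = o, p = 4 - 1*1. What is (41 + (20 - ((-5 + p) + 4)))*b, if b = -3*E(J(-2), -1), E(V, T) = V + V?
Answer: 708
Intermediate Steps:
p = 3 (p = 4 - 1 = 3)
E(V, T) = 2*V
b = 12 (b = -6*(-2) = -3*(-4) = 12)
(41 + (20 - ((-5 + p) + 4)))*b = (41 + (20 - ((-5 + 3) + 4)))*12 = (41 + (20 - (-2 + 4)))*12 = (41 + (20 - 1*2))*12 = (41 + (20 - 2))*12 = (41 + 18)*12 = 59*12 = 708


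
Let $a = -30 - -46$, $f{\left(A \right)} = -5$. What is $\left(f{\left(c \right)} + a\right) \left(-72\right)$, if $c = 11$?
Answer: $-792$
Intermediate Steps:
$a = 16$ ($a = -30 + 46 = 16$)
$\left(f{\left(c \right)} + a\right) \left(-72\right) = \left(-5 + 16\right) \left(-72\right) = 11 \left(-72\right) = -792$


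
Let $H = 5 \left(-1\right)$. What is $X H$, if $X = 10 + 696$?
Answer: $-3530$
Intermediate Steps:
$H = -5$
$X = 706$
$X H = 706 \left(-5\right) = -3530$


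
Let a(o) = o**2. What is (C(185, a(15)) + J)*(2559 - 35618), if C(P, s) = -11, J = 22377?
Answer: -739397594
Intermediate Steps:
(C(185, a(15)) + J)*(2559 - 35618) = (-11 + 22377)*(2559 - 35618) = 22366*(-33059) = -739397594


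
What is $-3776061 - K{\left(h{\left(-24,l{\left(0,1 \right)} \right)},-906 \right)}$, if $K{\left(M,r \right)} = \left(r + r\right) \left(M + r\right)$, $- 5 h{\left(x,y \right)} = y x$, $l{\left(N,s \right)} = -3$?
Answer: $- \frac{27219129}{5} \approx -5.4438 \cdot 10^{6}$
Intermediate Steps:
$h{\left(x,y \right)} = - \frac{x y}{5}$ ($h{\left(x,y \right)} = - \frac{y x}{5} = - \frac{x y}{5}$)
$K{\left(M,r \right)} = 2 r \left(M + r\right)$
$-3776061 - K{\left(h{\left(-24,l{\left(0,1 \right)} \right)},-906 \right)} = -3776061 - 2 \left(-906\right) \left(\left(- \frac{1}{5}\right) \left(-24\right) \left(-3\right) - 906\right) = -3776061 - 2 \left(-906\right) \left(- \frac{72}{5} - 906\right) = -3776061 - 2 \left(-906\right) \left(- \frac{4602}{5}\right) = -3776061 - \frac{8338824}{5} = - \frac{27219129}{5}$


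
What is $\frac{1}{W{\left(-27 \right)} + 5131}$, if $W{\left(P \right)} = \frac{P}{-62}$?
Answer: $\frac{62}{318149} \approx 0.00019488$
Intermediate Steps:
$W{\left(P \right)} = - \frac{P}{62}$ ($W{\left(P \right)} = P \left(- \frac{1}{62}\right) = - \frac{P}{62}$)
$\frac{1}{W{\left(-27 \right)} + 5131} = \frac{1}{\left(- \frac{1}{62}\right) \left(-27\right) + 5131} = \frac{1}{\frac{27}{62} + 5131} = \frac{1}{\frac{318149}{62}} = \frac{62}{318149}$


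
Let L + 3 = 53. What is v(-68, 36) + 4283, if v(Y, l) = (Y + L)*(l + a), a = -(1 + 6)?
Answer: 3761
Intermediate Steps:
L = 50 (L = -3 + 53 = 50)
a = -7 (a = -1*7 = -7)
v(Y, l) = (-7 + l)*(50 + Y) (v(Y, l) = (Y + 50)*(l - 7) = (50 + Y)*(-7 + l) = (-7 + l)*(50 + Y))
v(-68, 36) + 4283 = (-350 - 7*(-68) + 50*36 - 68*36) + 4283 = (-350 + 476 + 1800 - 2448) + 4283 = -522 + 4283 = 3761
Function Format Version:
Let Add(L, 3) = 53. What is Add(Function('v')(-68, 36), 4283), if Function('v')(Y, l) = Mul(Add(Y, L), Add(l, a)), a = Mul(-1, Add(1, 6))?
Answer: 3761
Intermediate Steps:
L = 50 (L = Add(-3, 53) = 50)
a = -7 (a = Mul(-1, 7) = -7)
Function('v')(Y, l) = Mul(Add(-7, l), Add(50, Y)) (Function('v')(Y, l) = Mul(Add(Y, 50), Add(l, -7)) = Mul(Add(50, Y), Add(-7, l)) = Mul(Add(-7, l), Add(50, Y)))
Add(Function('v')(-68, 36), 4283) = Add(Add(-350, Mul(-7, -68), Mul(50, 36), Mul(-68, 36)), 4283) = Add(Add(-350, 476, 1800, -2448), 4283) = Add(-522, 4283) = 3761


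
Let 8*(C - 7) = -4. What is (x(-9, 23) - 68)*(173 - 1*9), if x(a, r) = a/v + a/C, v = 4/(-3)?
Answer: -133537/13 ≈ -10272.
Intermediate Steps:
C = 13/2 (C = 7 + (⅛)*(-4) = 7 - ½ = 13/2 ≈ 6.5000)
v = -4/3 (v = 4*(-⅓) = -4/3 ≈ -1.3333)
x(a, r) = -31*a/52 (x(a, r) = a/(-4/3) + a/(13/2) = a*(-¾) + a*(2/13) = -3*a/4 + 2*a/13 = -31*a/52)
(x(-9, 23) - 68)*(173 - 1*9) = (-31/52*(-9) - 68)*(173 - 1*9) = (279/52 - 68)*(173 - 9) = -3257/52*164 = -133537/13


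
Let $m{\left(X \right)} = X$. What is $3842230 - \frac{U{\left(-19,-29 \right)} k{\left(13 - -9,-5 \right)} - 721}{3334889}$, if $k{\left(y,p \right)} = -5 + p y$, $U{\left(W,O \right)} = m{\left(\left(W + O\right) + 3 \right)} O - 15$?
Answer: $\frac{12813410711541}{3334889} \approx 3.8422 \cdot 10^{6}$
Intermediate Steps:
$U{\left(W,O \right)} = -15 + O \left(3 + O + W\right)$ ($U{\left(W,O \right)} = \left(\left(W + O\right) + 3\right) O - 15 = \left(\left(O + W\right) + 3\right) O - 15 = \left(3 + O + W\right) O - 15 = O \left(3 + O + W\right) - 15 = -15 + O \left(3 + O + W\right)$)
$3842230 - \frac{U{\left(-19,-29 \right)} k{\left(13 - -9,-5 \right)} - 721}{3334889} = 3842230 - \frac{\left(-15 - 29 \left(3 - 29 - 19\right)\right) \left(-5 - 5 \left(13 - -9\right)\right) - 721}{3334889} = 3842230 - \left(\left(-15 - -1305\right) \left(-5 - 5 \left(13 + 9\right)\right) - 721\right) \frac{1}{3334889} = 3842230 - \left(\left(-15 + 1305\right) \left(-5 - 110\right) - 721\right) \frac{1}{3334889} = 3842230 - \left(1290 \left(-5 - 110\right) - 721\right) \frac{1}{3334889} = 3842230 - \left(1290 \left(-115\right) - 721\right) \frac{1}{3334889} = 3842230 - \left(-148350 - 721\right) \frac{1}{3334889} = 3842230 - \left(-149071\right) \frac{1}{3334889} = 3842230 - - \frac{149071}{3334889} = 3842230 + \frac{149071}{3334889} = \frac{12813410711541}{3334889}$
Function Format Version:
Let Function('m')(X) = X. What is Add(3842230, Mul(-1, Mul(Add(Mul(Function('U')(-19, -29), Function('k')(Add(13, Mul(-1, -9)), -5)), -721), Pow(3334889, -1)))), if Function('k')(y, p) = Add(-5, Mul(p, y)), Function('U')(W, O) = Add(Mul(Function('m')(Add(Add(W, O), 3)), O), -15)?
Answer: Rational(12813410711541, 3334889) ≈ 3.8422e+6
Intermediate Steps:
Function('U')(W, O) = Add(-15, Mul(O, Add(3, O, W))) (Function('U')(W, O) = Add(Mul(Add(Add(W, O), 3), O), -15) = Add(Mul(Add(Add(O, W), 3), O), -15) = Add(Mul(Add(3, O, W), O), -15) = Add(Mul(O, Add(3, O, W)), -15) = Add(-15, Mul(O, Add(3, O, W))))
Add(3842230, Mul(-1, Mul(Add(Mul(Function('U')(-19, -29), Function('k')(Add(13, Mul(-1, -9)), -5)), -721), Pow(3334889, -1)))) = Add(3842230, Mul(-1, Mul(Add(Mul(Add(-15, Mul(-29, Add(3, -29, -19))), Add(-5, Mul(-5, Add(13, Mul(-1, -9))))), -721), Pow(3334889, -1)))) = Add(3842230, Mul(-1, Mul(Add(Mul(Add(-15, Mul(-29, -45)), Add(-5, Mul(-5, Add(13, 9)))), -721), Rational(1, 3334889)))) = Add(3842230, Mul(-1, Mul(Add(Mul(Add(-15, 1305), Add(-5, Mul(-5, 22))), -721), Rational(1, 3334889)))) = Add(3842230, Mul(-1, Mul(Add(Mul(1290, Add(-5, -110)), -721), Rational(1, 3334889)))) = Add(3842230, Mul(-1, Mul(Add(Mul(1290, -115), -721), Rational(1, 3334889)))) = Add(3842230, Mul(-1, Mul(Add(-148350, -721), Rational(1, 3334889)))) = Add(3842230, Mul(-1, Mul(-149071, Rational(1, 3334889)))) = Add(3842230, Mul(-1, Rational(-149071, 3334889))) = Add(3842230, Rational(149071, 3334889)) = Rational(12813410711541, 3334889)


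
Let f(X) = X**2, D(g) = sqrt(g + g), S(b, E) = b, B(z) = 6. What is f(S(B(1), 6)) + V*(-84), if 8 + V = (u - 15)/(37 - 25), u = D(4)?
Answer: 813 - 14*sqrt(2) ≈ 793.20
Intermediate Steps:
D(g) = sqrt(2)*sqrt(g) (D(g) = sqrt(2*g) = sqrt(2)*sqrt(g))
u = 2*sqrt(2) (u = sqrt(2)*sqrt(4) = sqrt(2)*2 = 2*sqrt(2) ≈ 2.8284)
V = -37/4 + sqrt(2)/6 (V = -8 + (2*sqrt(2) - 15)/(37 - 25) = -8 + (-15 + 2*sqrt(2))/12 = -8 + (-15 + 2*sqrt(2))*(1/12) = -8 + (-5/4 + sqrt(2)/6) = -37/4 + sqrt(2)/6 ≈ -9.0143)
f(S(B(1), 6)) + V*(-84) = 6**2 + (-37/4 + sqrt(2)/6)*(-84) = 36 + (777 - 14*sqrt(2)) = 813 - 14*sqrt(2)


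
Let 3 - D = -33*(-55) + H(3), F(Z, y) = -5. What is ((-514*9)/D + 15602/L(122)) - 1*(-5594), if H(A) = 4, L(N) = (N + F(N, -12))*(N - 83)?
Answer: 23201804011/4143204 ≈ 5600.0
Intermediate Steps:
L(N) = (-83 + N)*(-5 + N) (L(N) = (N - 5)*(N - 83) = (-5 + N)*(-83 + N) = (-83 + N)*(-5 + N))
D = -1816 (D = 3 - (-33*(-55) + 4) = 3 - (1815 + 4) = 3 - 1*1819 = 3 - 1819 = -1816)
((-514*9)/D + 15602/L(122)) - 1*(-5594) = (-514*9/(-1816) + 15602/(415 + 122**2 - 88*122)) - 1*(-5594) = (-4626*(-1/1816) + 15602/(415 + 14884 - 10736)) + 5594 = (2313/908 + 15602/4563) + 5594 = 24720835/4143204 + 5594 = 23201804011/4143204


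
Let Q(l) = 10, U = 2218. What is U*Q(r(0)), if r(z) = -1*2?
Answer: 22180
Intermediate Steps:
r(z) = -2
U*Q(r(0)) = 2218*10 = 22180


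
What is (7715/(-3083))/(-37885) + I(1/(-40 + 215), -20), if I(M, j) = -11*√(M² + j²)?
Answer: 1543/23359891 - 11*√12250001/175 ≈ -220.00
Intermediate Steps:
(7715/(-3083))/(-37885) + I(1/(-40 + 215), -20) = (7715/(-3083))/(-37885) - 11*√((1/(-40 + 215))² + (-20)²) = (7715*(-1/3083))*(-1/37885) - 11*√((1/175)² + 400) = -7715/3083*(-1/37885) - 11*√((1/175)² + 400) = 1543/23359891 - 11*√(1/30625 + 400) = 1543/23359891 - 11*√12250001/175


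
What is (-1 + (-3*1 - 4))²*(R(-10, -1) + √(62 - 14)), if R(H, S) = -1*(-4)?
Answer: 256 + 256*√3 ≈ 699.41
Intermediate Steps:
R(H, S) = 4
(-1 + (-3*1 - 4))²*(R(-10, -1) + √(62 - 14)) = (-1 + (-3*1 - 4))²*(4 + √(62 - 14)) = (-1 + (-3 - 4))²*(4 + √48) = (-1 - 7)²*(4 + 4*√3) = (-8)²*(4 + 4*√3) = 64*(4 + 4*√3) = 256 + 256*√3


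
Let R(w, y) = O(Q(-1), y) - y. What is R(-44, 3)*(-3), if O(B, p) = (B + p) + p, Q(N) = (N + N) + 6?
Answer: -21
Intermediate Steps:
Q(N) = 6 + 2*N (Q(N) = 2*N + 6 = 6 + 2*N)
O(B, p) = B + 2*p
R(w, y) = 4 + y (R(w, y) = ((6 + 2*(-1)) + 2*y) - y = ((6 - 2) + 2*y) - y = (4 + 2*y) - y = 4 + y)
R(-44, 3)*(-3) = (4 + 3)*(-3) = 7*(-3) = -21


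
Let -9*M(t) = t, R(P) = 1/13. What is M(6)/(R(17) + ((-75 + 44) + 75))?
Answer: -26/1719 ≈ -0.015125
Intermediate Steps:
R(P) = 1/13
M(t) = -t/9
M(6)/(R(17) + ((-75 + 44) + 75)) = (-⅑*6)/(1/13 + ((-75 + 44) + 75)) = -⅔/(1/13 + (-31 + 75)) = -⅔/(1/13 + 44) = -⅔/(573/13) = (13/573)*(-⅔) = -26/1719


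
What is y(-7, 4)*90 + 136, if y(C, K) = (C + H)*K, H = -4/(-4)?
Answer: -2024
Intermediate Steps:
H = 1 (H = -4*(-¼) = 1)
y(C, K) = K*(1 + C) (y(C, K) = (C + 1)*K = (1 + C)*K = K*(1 + C))
y(-7, 4)*90 + 136 = (4*(1 - 7))*90 + 136 = (4*(-6))*90 + 136 = -24*90 + 136 = -2160 + 136 = -2024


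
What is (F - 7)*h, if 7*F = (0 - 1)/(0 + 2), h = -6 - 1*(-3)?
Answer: 297/14 ≈ 21.214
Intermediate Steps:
h = -3 (h = -6 + 3 = -3)
F = -1/14 (F = ((0 - 1)/(0 + 2))/7 = (-1/2)/7 = (-1*½)/7 = (⅐)*(-½) = -1/14 ≈ -0.071429)
(F - 7)*h = (-1/14 - 7)*(-3) = -99/14*(-3) = 297/14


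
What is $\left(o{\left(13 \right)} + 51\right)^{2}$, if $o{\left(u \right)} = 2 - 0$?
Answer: $2809$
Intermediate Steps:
$o{\left(u \right)} = 2$ ($o{\left(u \right)} = 2 + 0 = 2$)
$\left(o{\left(13 \right)} + 51\right)^{2} = \left(2 + 51\right)^{2} = 53^{2} = 2809$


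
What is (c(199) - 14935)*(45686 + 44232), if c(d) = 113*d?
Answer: 679060736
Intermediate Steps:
(c(199) - 14935)*(45686 + 44232) = (113*199 - 14935)*(45686 + 44232) = (22487 - 14935)*89918 = 7552*89918 = 679060736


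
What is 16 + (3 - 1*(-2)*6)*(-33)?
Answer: -479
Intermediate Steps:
16 + (3 - 1*(-2)*6)*(-33) = 16 + (3 + 2*6)*(-33) = 16 + (3 + 12)*(-33) = 16 + 15*(-33) = 16 - 495 = -479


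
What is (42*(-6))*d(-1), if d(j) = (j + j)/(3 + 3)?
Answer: 84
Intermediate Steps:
d(j) = j/3 (d(j) = (2*j)/6 = (2*j)*(⅙) = j/3)
(42*(-6))*d(-1) = (42*(-6))*((⅓)*(-1)) = -252*(-⅓) = 84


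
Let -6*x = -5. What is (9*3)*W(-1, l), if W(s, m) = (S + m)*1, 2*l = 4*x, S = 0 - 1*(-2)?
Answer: 99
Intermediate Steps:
x = ⅚ (x = -⅙*(-5) = ⅚ ≈ 0.83333)
S = 2 (S = 0 + 2 = 2)
l = 5/3 (l = (4*(⅚))/2 = (½)*(10/3) = 5/3 ≈ 1.6667)
W(s, m) = 2 + m (W(s, m) = (2 + m)*1 = 2 + m)
(9*3)*W(-1, l) = (9*3)*(2 + 5/3) = 27*(11/3) = 99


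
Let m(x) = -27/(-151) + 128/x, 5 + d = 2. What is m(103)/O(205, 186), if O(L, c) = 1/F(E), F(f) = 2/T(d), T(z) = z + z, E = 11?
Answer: -22109/46659 ≈ -0.47384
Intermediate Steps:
d = -3 (d = -5 + 2 = -3)
T(z) = 2*z
m(x) = 27/151 + 128/x (m(x) = -27*(-1/151) + 128/x = 27/151 + 128/x)
F(f) = -⅓ (F(f) = 2/((2*(-3))) = 2/(-6) = 2*(-⅙) = -⅓)
O(L, c) = -3 (O(L, c) = 1/(-⅓) = -3)
m(103)/O(205, 186) = (27/151 + 128/103)/(-3) = (27/151 + 128*(1/103))*(-⅓) = (27/151 + 128/103)*(-⅓) = (22109/15553)*(-⅓) = -22109/46659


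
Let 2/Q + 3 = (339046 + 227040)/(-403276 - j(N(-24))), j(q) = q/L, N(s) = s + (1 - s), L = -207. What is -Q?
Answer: 166956262/367614195 ≈ 0.45416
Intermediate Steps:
N(s) = 1
j(q) = -q/207 (j(q) = q/(-207) = q*(-1/207) = -q/207)
Q = -166956262/367614195 (Q = 2/(-3 + (339046 + 227040)/(-403276 - (-1)/207)) = 2/(-3 + 566086/(-403276 - 1*(-1/207))) = 2/(-3 + 566086/(-403276 + 1/207)) = 2/(-3 + 566086/(-83478131/207)) = 2/(-3 + 566086*(-207/83478131)) = 2/(-3 - 117179802/83478131) = 2/(-367614195/83478131) = 2*(-83478131/367614195) = -166956262/367614195 ≈ -0.45416)
-Q = -1*(-166956262/367614195) = 166956262/367614195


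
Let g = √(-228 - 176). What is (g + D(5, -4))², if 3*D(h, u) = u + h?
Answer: -3635/9 + 4*I*√101/3 ≈ -403.89 + 13.4*I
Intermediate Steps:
D(h, u) = h/3 + u/3 (D(h, u) = (u + h)/3 = (h + u)/3 = h/3 + u/3)
g = 2*I*√101 (g = √(-404) = 2*I*√101 ≈ 20.1*I)
(g + D(5, -4))² = (2*I*√101 + ((⅓)*5 + (⅓)*(-4)))² = (2*I*√101 + (5/3 - 4/3))² = (2*I*√101 + ⅓)² = (⅓ + 2*I*√101)²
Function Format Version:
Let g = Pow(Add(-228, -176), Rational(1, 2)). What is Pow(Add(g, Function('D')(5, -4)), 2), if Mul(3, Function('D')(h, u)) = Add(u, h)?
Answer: Add(Rational(-3635, 9), Mul(Rational(4, 3), I, Pow(101, Rational(1, 2)))) ≈ Add(-403.89, Mul(13.400, I))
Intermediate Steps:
Function('D')(h, u) = Add(Mul(Rational(1, 3), h), Mul(Rational(1, 3), u)) (Function('D')(h, u) = Mul(Rational(1, 3), Add(u, h)) = Mul(Rational(1, 3), Add(h, u)) = Add(Mul(Rational(1, 3), h), Mul(Rational(1, 3), u)))
g = Mul(2, I, Pow(101, Rational(1, 2))) (g = Pow(-404, Rational(1, 2)) = Mul(2, I, Pow(101, Rational(1, 2))) ≈ Mul(20.100, I))
Pow(Add(g, Function('D')(5, -4)), 2) = Pow(Add(Mul(2, I, Pow(101, Rational(1, 2))), Add(Mul(Rational(1, 3), 5), Mul(Rational(1, 3), -4))), 2) = Pow(Add(Mul(2, I, Pow(101, Rational(1, 2))), Add(Rational(5, 3), Rational(-4, 3))), 2) = Pow(Add(Mul(2, I, Pow(101, Rational(1, 2))), Rational(1, 3)), 2) = Pow(Add(Rational(1, 3), Mul(2, I, Pow(101, Rational(1, 2)))), 2)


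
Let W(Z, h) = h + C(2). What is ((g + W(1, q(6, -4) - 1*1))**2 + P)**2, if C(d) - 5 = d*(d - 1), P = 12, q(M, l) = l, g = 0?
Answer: 256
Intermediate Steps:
C(d) = 5 + d*(-1 + d) (C(d) = 5 + d*(d - 1) = 5 + d*(-1 + d))
W(Z, h) = 7 + h (W(Z, h) = h + (5 + 2**2 - 1*2) = h + (5 + 4 - 2) = h + 7 = 7 + h)
((g + W(1, q(6, -4) - 1*1))**2 + P)**2 = ((0 + (7 + (-4 - 1*1)))**2 + 12)**2 = ((0 + (7 + (-4 - 1)))**2 + 12)**2 = ((0 + (7 - 5))**2 + 12)**2 = ((0 + 2)**2 + 12)**2 = (2**2 + 12)**2 = (4 + 12)**2 = 16**2 = 256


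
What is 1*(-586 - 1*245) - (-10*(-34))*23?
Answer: -8651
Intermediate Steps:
1*(-586 - 1*245) - (-10*(-34))*23 = 1*(-586 - 245) - 340*23 = 1*(-831) - 1*7820 = -831 - 7820 = -8651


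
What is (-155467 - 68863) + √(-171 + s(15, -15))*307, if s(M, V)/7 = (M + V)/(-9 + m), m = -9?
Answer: -224330 + 921*I*√19 ≈ -2.2433e+5 + 4014.5*I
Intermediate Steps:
s(M, V) = -7*M/18 - 7*V/18 (s(M, V) = 7*((M + V)/(-9 - 9)) = 7*((M + V)/(-18)) = 7*((M + V)*(-1/18)) = 7*(-M/18 - V/18) = -7*M/18 - 7*V/18)
(-155467 - 68863) + √(-171 + s(15, -15))*307 = (-155467 - 68863) + √(-171 + (-7/18*15 - 7/18*(-15)))*307 = -224330 + √(-171 + (-35/6 + 35/6))*307 = -224330 + √(-171 + 0)*307 = -224330 + √(-171)*307 = -224330 + (3*I*√19)*307 = -224330 + 921*I*√19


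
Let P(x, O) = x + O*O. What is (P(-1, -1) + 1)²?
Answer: 1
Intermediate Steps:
P(x, O) = x + O²
(P(-1, -1) + 1)² = ((-1 + (-1)²) + 1)² = ((-1 + 1) + 1)² = (0 + 1)² = 1² = 1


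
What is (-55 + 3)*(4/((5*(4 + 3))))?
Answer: -208/35 ≈ -5.9429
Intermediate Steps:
(-55 + 3)*(4/((5*(4 + 3)))) = -208/(5*7) = -208/35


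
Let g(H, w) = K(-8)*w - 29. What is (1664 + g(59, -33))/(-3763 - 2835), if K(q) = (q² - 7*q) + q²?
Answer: 4437/6598 ≈ 0.67248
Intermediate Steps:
K(q) = -7*q + 2*q²
g(H, w) = -29 + 184*w (g(H, w) = (-8*(-7 + 2*(-8)))*w - 29 = (-8*(-7 - 16))*w - 29 = (-8*(-23))*w - 29 = 184*w - 29 = -29 + 184*w)
(1664 + g(59, -33))/(-3763 - 2835) = (1664 + (-29 + 184*(-33)))/(-3763 - 2835) = (1664 + (-29 - 6072))/(-6598) = (1664 - 6101)*(-1/6598) = -4437*(-1/6598) = 4437/6598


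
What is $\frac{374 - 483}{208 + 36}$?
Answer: $- \frac{109}{244} \approx -0.44672$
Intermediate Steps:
$\frac{374 - 483}{208 + 36} = - \frac{109}{244}$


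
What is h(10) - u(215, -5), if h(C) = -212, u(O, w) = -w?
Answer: -217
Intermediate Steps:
h(10) - u(215, -5) = -212 - (-1)*(-5) = -212 - 1*5 = -212 - 5 = -217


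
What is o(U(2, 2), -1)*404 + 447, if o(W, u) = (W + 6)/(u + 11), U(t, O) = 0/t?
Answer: 3447/5 ≈ 689.40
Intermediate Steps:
U(t, O) = 0
o(W, u) = (6 + W)/(11 + u)
o(U(2, 2), -1)*404 + 447 = ((6 + 0)/(11 - 1))*404 + 447 = (6/10)*404 + 447 = ((⅒)*6)*404 + 447 = (⅗)*404 + 447 = 1212/5 + 447 = 3447/5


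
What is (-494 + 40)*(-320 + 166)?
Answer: 69916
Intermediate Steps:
(-494 + 40)*(-320 + 166) = -454*(-154) = 69916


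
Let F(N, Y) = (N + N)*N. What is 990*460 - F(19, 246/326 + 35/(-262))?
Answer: 454678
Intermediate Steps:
F(N, Y) = 2*N² (F(N, Y) = (2*N)*N = 2*N²)
990*460 - F(19, 246/326 + 35/(-262)) = 990*460 - 2*19² = 455400 - 2*361 = 455400 - 1*722 = 455400 - 722 = 454678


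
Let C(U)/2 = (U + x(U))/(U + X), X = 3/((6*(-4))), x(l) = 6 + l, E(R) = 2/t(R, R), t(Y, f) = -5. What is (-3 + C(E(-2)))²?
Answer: 229441/441 ≈ 520.27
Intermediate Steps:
E(R) = -⅖ (E(R) = 2/(-5) = 2*(-⅕) = -⅖)
X = -⅛ (X = 3/(-24) = 3*(-1/24) = -⅛ ≈ -0.12500)
C(U) = 2*(6 + 2*U)/(-⅛ + U) (C(U) = 2*((U + (6 + U))/(U - ⅛)) = 2*((6 + 2*U)/(-⅛ + U)) = 2*(6 + 2*U)/(-⅛ + U))
(-3 + C(E(-2)))² = (-3 + 32*(3 - ⅖)/(-1 + 8*(-⅖)))² = (-3 + 32*(13/5)/(-1 - 16/5))² = (-3 + 32*(13/5)/(-21/5))² = (-3 + 32*(-5/21)*(13/5))² = (-3 - 416/21)² = (-479/21)² = 229441/441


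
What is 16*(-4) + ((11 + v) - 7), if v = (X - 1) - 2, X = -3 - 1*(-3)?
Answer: -63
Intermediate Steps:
X = 0 (X = -3 + 3 = 0)
v = -3 (v = (0 - 1) - 2 = -1 - 2 = -3)
16*(-4) + ((11 + v) - 7) = 16*(-4) + ((11 - 3) - 7) = -64 + (8 - 7) = -64 + 1 = -63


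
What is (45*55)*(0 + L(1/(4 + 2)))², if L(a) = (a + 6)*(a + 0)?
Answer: 376475/144 ≈ 2614.4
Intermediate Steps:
L(a) = a*(6 + a) (L(a) = (6 + a)*a = a*(6 + a))
(45*55)*(0 + L(1/(4 + 2)))² = (45*55)*(0 + (6 + 1/(4 + 2))/(4 + 2))² = 2475*(0 + (6 + 1/6)/6)² = 2475*(0 + (6 + ⅙)/6)² = 2475*(0 + (⅙)*(37/6))² = 2475*(0 + 37/36)² = 2475*(37/36)² = 2475*(1369/1296) = 376475/144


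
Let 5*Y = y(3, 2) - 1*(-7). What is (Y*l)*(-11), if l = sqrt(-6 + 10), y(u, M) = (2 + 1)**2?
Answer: -352/5 ≈ -70.400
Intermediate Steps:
y(u, M) = 9 (y(u, M) = 3**2 = 9)
Y = 16/5 (Y = (9 - 1*(-7))/5 = (9 + 7)/5 = (1/5)*16 = 16/5 ≈ 3.2000)
l = 2 (l = sqrt(4) = 2)
(Y*l)*(-11) = ((16/5)*2)*(-11) = (32/5)*(-11) = -352/5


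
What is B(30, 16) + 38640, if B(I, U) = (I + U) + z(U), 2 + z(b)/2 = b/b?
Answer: 38684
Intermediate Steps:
z(b) = -2 (z(b) = -4 + 2*(b/b) = -4 + 2*1 = -4 + 2 = -2)
B(I, U) = -2 + I + U (B(I, U) = (I + U) - 2 = -2 + I + U)
B(30, 16) + 38640 = (-2 + 30 + 16) + 38640 = 44 + 38640 = 38684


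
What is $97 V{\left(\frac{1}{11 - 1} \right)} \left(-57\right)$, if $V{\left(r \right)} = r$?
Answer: $- \frac{5529}{10} \approx -552.9$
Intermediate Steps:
$97 V{\left(\frac{1}{11 - 1} \right)} \left(-57\right) = \frac{97}{11 - 1} \left(-57\right) = \frac{97}{10} \left(-57\right) = - \frac{5529}{10}$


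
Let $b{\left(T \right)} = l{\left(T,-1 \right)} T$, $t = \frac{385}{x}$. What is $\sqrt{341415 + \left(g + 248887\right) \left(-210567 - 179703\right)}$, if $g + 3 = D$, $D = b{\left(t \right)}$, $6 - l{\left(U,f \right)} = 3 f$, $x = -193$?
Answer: $\frac{i \sqrt{3617794620392835}}{193} \approx 3.1165 \cdot 10^{5} i$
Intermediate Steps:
$l{\left(U,f \right)} = 6 - 3 f$
$t = - \frac{385}{193}$ ($t = \frac{385}{-193} = 385 \left(- \frac{1}{193}\right) = - \frac{385}{193} \approx -1.9948$)
$b{\left(T \right)} = 9 T$ ($b{\left(T \right)} = \left(6 - -3\right) T = \left(6 + 3\right) T = 9 T$)
$D = - \frac{3465}{193}$ ($D = 9 \left(- \frac{385}{193}\right) = - \frac{3465}{193} \approx -17.953$)
$g = - \frac{4044}{193}$ ($g = -3 - \frac{3465}{193} = - \frac{4044}{193} \approx -20.953$)
$\sqrt{341415 + \left(g + 248887\right) \left(-210567 - 179703\right)} = \sqrt{341415 + \left(- \frac{4044}{193} + 248887\right) \left(-210567 - 179703\right)} = \sqrt{341415 + \frac{48031147}{193} \left(-390270\right)} = \sqrt{341415 - \frac{18745115739690}{193}} = \sqrt{- \frac{18745049846595}{193}} = \frac{i \sqrt{3617794620392835}}{193}$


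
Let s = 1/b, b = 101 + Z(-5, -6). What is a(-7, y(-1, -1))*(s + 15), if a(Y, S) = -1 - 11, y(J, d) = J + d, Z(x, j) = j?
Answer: -17112/95 ≈ -180.13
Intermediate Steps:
a(Y, S) = -12
b = 95 (b = 101 - 6 = 95)
s = 1/95 ≈ 0.010526
a(-7, y(-1, -1))*(s + 15) = -12*(1/95 + 15) = -12*1426/95 = -17112/95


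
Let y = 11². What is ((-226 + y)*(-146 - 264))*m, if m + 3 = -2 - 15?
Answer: -861000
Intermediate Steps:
y = 121
m = -20 (m = -3 + (-2 - 15) = -3 - 17 = -20)
((-226 + y)*(-146 - 264))*m = ((-226 + 121)*(-146 - 264))*(-20) = -105*(-410)*(-20) = 43050*(-20) = -861000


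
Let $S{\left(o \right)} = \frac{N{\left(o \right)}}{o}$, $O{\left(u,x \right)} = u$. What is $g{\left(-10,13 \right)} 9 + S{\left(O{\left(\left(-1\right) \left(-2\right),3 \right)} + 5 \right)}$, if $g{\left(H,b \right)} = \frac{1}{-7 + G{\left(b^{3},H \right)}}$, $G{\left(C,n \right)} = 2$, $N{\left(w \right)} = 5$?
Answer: $- \frac{38}{35} \approx -1.0857$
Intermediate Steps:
$g{\left(H,b \right)} = - \frac{1}{5}$ ($g{\left(H,b \right)} = \frac{1}{-7 + 2} = \frac{1}{-5} = - \frac{1}{5}$)
$S{\left(o \right)} = \frac{5}{o}$
$g{\left(-10,13 \right)} 9 + S{\left(O{\left(\left(-1\right) \left(-2\right),3 \right)} + 5 \right)} = \left(- \frac{1}{5}\right) 9 + \frac{5}{\left(-1\right) \left(-2\right) + 5} = - \frac{9}{5} + \frac{5}{2 + 5} = - \frac{9}{5} + \frac{5}{7} = - \frac{38}{35}$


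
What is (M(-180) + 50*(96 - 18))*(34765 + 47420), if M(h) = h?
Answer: 305728200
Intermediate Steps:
(M(-180) + 50*(96 - 18))*(34765 + 47420) = (-180 + 50*(96 - 18))*(34765 + 47420) = (-180 + 50*78)*82185 = (-180 + 3900)*82185 = 3720*82185 = 305728200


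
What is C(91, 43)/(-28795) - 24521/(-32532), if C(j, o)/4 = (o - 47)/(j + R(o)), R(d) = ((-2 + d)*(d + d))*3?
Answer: 7533191458967/9994281130860 ≈ 0.75375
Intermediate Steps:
R(d) = 6*d*(-2 + d) (R(d) = ((-2 + d)*(2*d))*3 = (2*d*(-2 + d))*3 = 6*d*(-2 + d))
C(j, o) = 4*(-47 + o)/(j + 6*o*(-2 + o)) (C(j, o) = 4*((o - 47)/(j + 6*o*(-2 + o))) = 4*((-47 + o)/(j + 6*o*(-2 + o))) = 4*(-47 + o)/(j + 6*o*(-2 + o)))
C(91, 43)/(-28795) - 24521/(-32532) = (4*(-47 + 43)/(91 + 6*43*(-2 + 43)))/(-28795) - 24521/(-32532) = (4*(-4)/(91 + 6*43*41))*(-1/28795) - 24521*(-1/32532) = (4*(-4)/(91 + 10578))*(-1/28795) + 24521/32532 = (4*(-4)/10669)*(-1/28795) + 24521/32532 = (4*(1/10669)*(-4))*(-1/28795) + 24521/32532 = -16/10669*(-1/28795) + 24521/32532 = 16/307213855 + 24521/32532 = 7533191458967/9994281130860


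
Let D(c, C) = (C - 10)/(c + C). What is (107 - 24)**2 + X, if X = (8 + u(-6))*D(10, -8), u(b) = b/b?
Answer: 6808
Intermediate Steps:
u(b) = 1
D(c, C) = (-10 + C)/(C + c)
X = -81 (X = (8 + 1)*((-10 - 8)/(-8 + 10)) = 9*(-18/2) = 9*((1/2)*(-18)) = 9*(-9) = -81)
(107 - 24)**2 + X = (107 - 24)**2 - 81 = 83**2 - 81 = 6889 - 81 = 6808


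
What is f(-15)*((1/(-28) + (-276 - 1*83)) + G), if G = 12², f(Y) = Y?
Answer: 90315/28 ≈ 3225.5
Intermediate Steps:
G = 144
f(-15)*((1/(-28) + (-276 - 1*83)) + G) = -15*((1/(-28) + (-276 - 1*83)) + 144) = -15*((-1/28 + (-276 - 83)) + 144) = -15*((-1/28 - 359) + 144) = -15*(-10053/28 + 144) = -15*(-6021/28) = 90315/28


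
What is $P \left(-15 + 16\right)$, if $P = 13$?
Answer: $13$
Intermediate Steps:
$P \left(-15 + 16\right) = 13 \left(-15 + 16\right) = 13 \cdot 1 = 13$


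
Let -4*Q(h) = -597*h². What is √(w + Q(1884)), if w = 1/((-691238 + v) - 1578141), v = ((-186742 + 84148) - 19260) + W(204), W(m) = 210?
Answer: √3028612037892878383909/2391023 ≈ 23016.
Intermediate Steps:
v = -121644 (v = ((-186742 + 84148) - 19260) + 210 = (-102594 - 19260) + 210 = -121854 + 210 = -121644)
Q(h) = 597*h²/4 (Q(h) = -(-597)*h²/4 = 597*h²/4)
w = -1/2391023 (w = 1/((-691238 - 121644) - 1578141) = 1/(-812882 - 1578141) = 1/(-2391023) = -1/2391023 ≈ -4.1823e-7)
√(w + Q(1884)) = √(-1/2391023 + (597/4)*1884²) = √(-1/2391023 + (597/4)*3549456) = √(-1/2391023 + 529756308) = √(1266659516823083/2391023) = √3028612037892878383909/2391023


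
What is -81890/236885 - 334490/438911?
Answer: -2094147008/1890389677 ≈ -1.1078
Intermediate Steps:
-81890/236885 - 334490/438911 = -81890*1/236885 - 334490*1/438911 = -16378/47377 - 334490/438911 = -2094147008/1890389677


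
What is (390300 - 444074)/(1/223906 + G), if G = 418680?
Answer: -12040321244/93744964081 ≈ -0.12844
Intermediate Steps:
(390300 - 444074)/(1/223906 + G) = (390300 - 444074)/(1/223906 + 418680) = -53774/(1/223906 + 418680) = -53774/93744964081/223906 = -53774*223906/93744964081 = -12040321244/93744964081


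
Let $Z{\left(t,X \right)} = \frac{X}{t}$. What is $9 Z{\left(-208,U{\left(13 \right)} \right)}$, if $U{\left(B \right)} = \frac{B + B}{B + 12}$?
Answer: $- \frac{9}{200} \approx -0.045$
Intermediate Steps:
$U{\left(B \right)} = \frac{2 B}{12 + B}$
$9 Z{\left(-208,U{\left(13 \right)} \right)} = 9 \frac{2 \cdot 13 \frac{1}{12 + 13}}{-208} = 9 \cdot 2 \cdot 13 \cdot \frac{1}{25} \left(- \frac{1}{208}\right) = 9 \cdot \frac{26}{25} \left(- \frac{1}{208}\right) = 9 \left(- \frac{1}{200}\right) = - \frac{9}{200}$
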